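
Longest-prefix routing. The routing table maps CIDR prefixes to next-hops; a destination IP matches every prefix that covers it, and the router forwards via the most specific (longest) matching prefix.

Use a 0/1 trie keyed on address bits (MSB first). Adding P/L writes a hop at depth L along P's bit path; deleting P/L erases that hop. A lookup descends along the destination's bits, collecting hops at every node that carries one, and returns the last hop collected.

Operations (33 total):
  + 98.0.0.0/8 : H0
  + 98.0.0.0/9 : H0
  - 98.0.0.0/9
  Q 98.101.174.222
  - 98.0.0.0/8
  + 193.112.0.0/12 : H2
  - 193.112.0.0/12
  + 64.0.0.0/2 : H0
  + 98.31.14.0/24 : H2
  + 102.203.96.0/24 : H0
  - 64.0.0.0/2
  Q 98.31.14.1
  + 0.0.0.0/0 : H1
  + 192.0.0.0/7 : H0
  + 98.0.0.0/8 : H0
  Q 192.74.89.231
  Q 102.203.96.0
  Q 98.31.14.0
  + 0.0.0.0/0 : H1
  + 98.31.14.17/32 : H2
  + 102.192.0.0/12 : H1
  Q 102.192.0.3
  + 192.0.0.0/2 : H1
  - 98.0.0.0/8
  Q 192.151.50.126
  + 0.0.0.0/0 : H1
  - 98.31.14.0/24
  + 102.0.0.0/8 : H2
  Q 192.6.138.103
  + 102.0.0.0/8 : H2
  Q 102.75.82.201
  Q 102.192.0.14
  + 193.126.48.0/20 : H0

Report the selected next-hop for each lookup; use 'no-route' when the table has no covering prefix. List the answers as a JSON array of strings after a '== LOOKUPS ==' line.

Trace:
  + 98.0.0.0/8 (H0) depth=8
  + 98.0.0.0/9 (H0) depth=9
  del 98.0.0.0/9 (clear depth 9)
  lookup 98.101.174.222: bits 011000100 walk d0:-→d1:-→d2:-→d3:-→d4:-→d5:-→d6:-→d7:-→d8:H0→d9:- -> H0
  del 98.0.0.0/8 (clear depth 8)
  + 193.112.0.0/12 (H2) depth=12
  del 193.112.0.0/12 (clear depth 12)
  + 64.0.0.0/2 (H0) depth=2
  + 98.31.14.0/24 (H2) depth=24
  + 102.203.96.0/24 (H0) depth=24
  del 64.0.0.0/2 (clear depth 2)
  lookup 98.31.14.1: bits 011000100001111100001110 walk d0:-→d1:-→d2:-→d3:-→d4:-→d5:-→d6:-→d7:-→d8:-→d9:-→d10:-→d11:-→d12:-→d13:-→d14:-→d15:-→d16:-→d17:-→d18:-→d19:-→d20:-→d21:-→d22:-→d23:-→d24:H2 -> H2
  + 0.0.0.0/0 (H1) depth=0
  + 192.0.0.0/7 (H0) depth=7
  + 98.0.0.0/8 (H0) depth=8
  lookup 192.74.89.231: bits 1100000 walk d0:H1→d1:-→d2:-→d3:-→d4:-→d5:-→d6:-→d7:H0 -> H0
  lookup 102.203.96.0: bits 011001101100101101100000 walk d0:H1→d1:-→d2:-→d3:-→d4:-→d5:-→d6:-→d7:-→d8:-→d9:-→d10:-→d11:-→d12:-→d13:-→d14:-→d15:-→d16:-→d17:-→d18:-→d19:-→d20:-→d21:-→d22:-→d23:-→d24:H0 -> H0
  lookup 98.31.14.0: bits 011000100001111100001110 walk d0:H1→d1:-→d2:-→d3:-→d4:-→d5:-→d6:-→d7:-→d8:H0→d9:-→d10:-→d11:-→d12:-→d13:-→d14:-→d15:-→d16:-→d17:-→d18:-→d19:-→d20:-→d21:-→d22:-→d23:-→d24:H2 -> H2
  + 0.0.0.0/0 (H1) depth=0
  + 98.31.14.17/32 (H2) depth=32
  + 102.192.0.0/12 (H1) depth=12
  lookup 102.192.0.3: bits 011001101100 walk d0:H1→d1:-→d2:-→d3:-→d4:-→d5:-→d6:-→d7:-→d8:-→d9:-→d10:-→d11:-→d12:H1 -> H1
  + 192.0.0.0/2 (H1) depth=2
  del 98.0.0.0/8 (clear depth 8)
  lookup 192.151.50.126: bits 1100000 walk d0:H1→d1:-→d2:H1→d3:-→d4:-→d5:-→d6:-→d7:H0 -> H0
  + 0.0.0.0/0 (H1) depth=0
  del 98.31.14.0/24 (clear depth 24)
  + 102.0.0.0/8 (H2) depth=8
  lookup 192.6.138.103: bits 1100000 walk d0:H1→d1:-→d2:H1→d3:-→d4:-→d5:-→d6:-→d7:H0 -> H0
  + 102.0.0.0/8 (H2) depth=8
  lookup 102.75.82.201: bits 01100110 walk d0:H1→d1:-→d2:-→d3:-→d4:-→d5:-→d6:-→d7:-→d8:H2 -> H2
  lookup 102.192.0.14: bits 011001101100 walk d0:H1→d1:-→d2:-→d3:-→d4:-→d5:-→d6:-→d7:-→d8:H2→d9:-→d10:-→d11:-→d12:H1 -> H1
  + 193.126.48.0/20 (H0) depth=20

== LOOKUPS ==
["H0","H2","H0","H0","H2","H1","H0","H0","H2","H1"]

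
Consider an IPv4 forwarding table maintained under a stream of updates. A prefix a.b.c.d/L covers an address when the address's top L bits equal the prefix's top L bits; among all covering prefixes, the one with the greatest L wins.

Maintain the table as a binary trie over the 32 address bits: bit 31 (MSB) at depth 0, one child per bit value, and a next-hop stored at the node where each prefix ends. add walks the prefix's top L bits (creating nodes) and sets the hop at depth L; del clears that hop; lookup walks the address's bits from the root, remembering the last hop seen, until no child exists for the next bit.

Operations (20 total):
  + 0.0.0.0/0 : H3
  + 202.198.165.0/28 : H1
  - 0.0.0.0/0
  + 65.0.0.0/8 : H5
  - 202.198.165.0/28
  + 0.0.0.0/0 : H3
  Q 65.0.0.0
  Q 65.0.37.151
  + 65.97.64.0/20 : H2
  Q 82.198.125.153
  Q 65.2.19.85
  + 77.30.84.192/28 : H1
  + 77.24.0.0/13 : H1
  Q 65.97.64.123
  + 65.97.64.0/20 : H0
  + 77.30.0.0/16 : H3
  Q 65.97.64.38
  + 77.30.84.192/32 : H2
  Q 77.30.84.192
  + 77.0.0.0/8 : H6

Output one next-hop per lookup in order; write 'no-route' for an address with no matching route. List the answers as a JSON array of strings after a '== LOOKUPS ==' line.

Process each operation:
  add 0.0.0.0/0 -> H3 at depth 0
  add 202.198.165.0/28 -> H1 at depth 28
  del 0.0.0.0/0 (clear depth 0)
  add 65.0.0.0/8 -> H5 at depth 8
  del 202.198.165.0/28 (clear depth 28)
  add 0.0.0.0/0 -> H3 at depth 0
  ? 65.0.0.0  path d0:H3→d1:-→d2:-→d3:-→d4:-→d5:-→d6:-→d7:-→d8:H5  best=H5
  ? 65.0.37.151  path d0:H3→d1:-→d2:-→d3:-→d4:-→d5:-→d6:-→d7:-→d8:H5  best=H5
  add 65.97.64.0/20 -> H2 at depth 20
  ? 82.198.125.153  path d0:H3→d1:-→d2:-→d3:-  best=H3
  ? 65.2.19.85  path d0:H3→d1:-→d2:-→d3:-→d4:-→d5:-→d6:-→d7:-→d8:H5→d9:-  best=H5
  add 77.30.84.192/28 -> H1 at depth 28
  add 77.24.0.0/13 -> H1 at depth 13
  ? 65.97.64.123  path d0:H3→d1:-→d2:-→d3:-→d4:-→d5:-→d6:-→d7:-→d8:H5→d9:-→d10:-→d11:-→d12:-→d13:-→d14:-→d15:-→d16:-→d17:-→d18:-→d19:-→d20:H2  best=H2
  add 65.97.64.0/20 -> H0 at depth 20
  add 77.30.0.0/16 -> H3 at depth 16
  ? 65.97.64.38  path d0:H3→d1:-→d2:-→d3:-→d4:-→d5:-→d6:-→d7:-→d8:H5→d9:-→d10:-→d11:-→d12:-→d13:-→d14:-→d15:-→d16:-→d17:-→d18:-→d19:-→d20:H0  best=H0
  add 77.30.84.192/32 -> H2 at depth 32
  ? 77.30.84.192  path d0:H3→d1:-→d2:-→d3:-→d4:-→d5:-→d6:-→d7:-→d8:-→d9:-→d10:-→d11:-→d12:-→d13:H1→d14:-→d15:-→d16:H3→d17:-→d18:-→d19:-→d20:-→d21:-→d22:-→d23:-→d24:-→d25:-→d26:-→d27:-→d28:H1→d29:-→d30:-→d31:-→d32:H2  best=H2
  add 77.0.0.0/8 -> H6 at depth 8

== LOOKUPS ==
["H5","H5","H3","H5","H2","H0","H2"]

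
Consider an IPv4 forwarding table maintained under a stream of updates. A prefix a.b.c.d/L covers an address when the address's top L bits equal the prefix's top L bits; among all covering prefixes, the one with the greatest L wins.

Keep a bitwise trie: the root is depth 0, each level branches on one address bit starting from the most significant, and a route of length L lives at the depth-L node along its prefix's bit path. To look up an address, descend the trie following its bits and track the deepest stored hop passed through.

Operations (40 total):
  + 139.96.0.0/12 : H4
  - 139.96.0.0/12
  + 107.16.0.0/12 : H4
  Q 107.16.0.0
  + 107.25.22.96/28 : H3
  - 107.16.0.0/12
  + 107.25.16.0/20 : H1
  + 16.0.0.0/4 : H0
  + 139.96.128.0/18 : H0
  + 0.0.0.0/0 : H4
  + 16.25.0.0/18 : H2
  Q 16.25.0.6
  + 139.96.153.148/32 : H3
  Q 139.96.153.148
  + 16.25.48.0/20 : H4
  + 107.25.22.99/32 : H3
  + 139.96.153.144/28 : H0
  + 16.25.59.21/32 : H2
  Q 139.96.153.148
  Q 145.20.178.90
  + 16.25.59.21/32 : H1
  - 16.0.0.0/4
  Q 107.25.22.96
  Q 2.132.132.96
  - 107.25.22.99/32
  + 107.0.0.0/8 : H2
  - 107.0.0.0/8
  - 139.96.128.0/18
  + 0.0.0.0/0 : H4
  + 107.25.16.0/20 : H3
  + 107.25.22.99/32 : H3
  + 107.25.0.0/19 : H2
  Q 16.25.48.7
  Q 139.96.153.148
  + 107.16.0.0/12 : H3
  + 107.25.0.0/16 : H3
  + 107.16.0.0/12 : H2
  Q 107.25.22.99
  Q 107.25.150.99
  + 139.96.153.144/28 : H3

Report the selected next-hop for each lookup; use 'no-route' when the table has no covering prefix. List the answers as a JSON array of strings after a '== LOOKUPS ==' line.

Apply in order:
  + 139.96.0.0/12 (H4) depth=12
  del 139.96.0.0/12 (clear depth 12)
  + 107.16.0.0/12 (H4) depth=12
  lookup 107.16.0.0: bits 011010110001 walk d0:-→d1:-→d2:-→d3:-→d4:-→d5:-→d6:-→d7:-→d8:-→d9:-→d10:-→d11:-→d12:H4 -> H4
  + 107.25.22.96/28 (H3) depth=28
  del 107.16.0.0/12 (clear depth 12)
  + 107.25.16.0/20 (H1) depth=20
  + 16.0.0.0/4 (H0) depth=4
  + 139.96.128.0/18 (H0) depth=18
  + 0.0.0.0/0 (H4) depth=0
  + 16.25.0.0/18 (H2) depth=18
  lookup 16.25.0.6: bits 000100000001100100 walk d0:H4→d1:-→d2:-→d3:-→d4:H0→d5:-→d6:-→d7:-→d8:-→d9:-→d10:-→d11:-→d12:-→d13:-→d14:-→d15:-→d16:-→d17:-→d18:H2 -> H2
  + 139.96.153.148/32 (H3) depth=32
  lookup 139.96.153.148: bits 10001011011000001001100110010100 walk d0:H4→d1:-→d2:-→d3:-→d4:-→d5:-→d6:-→d7:-→d8:-→d9:-→d10:-→d11:-→d12:-→d13:-→d14:-→d15:-→d16:-→d17:-→d18:H0→d19:-→d20:-→d21:-→d22:-→d23:-→d24:-→d25:-→d26:-→d27:-→d28:-→d29:-→d30:-→d31:-→d32:H3 -> H3
  + 16.25.48.0/20 (H4) depth=20
  + 107.25.22.99/32 (H3) depth=32
  + 139.96.153.144/28 (H0) depth=28
  + 16.25.59.21/32 (H2) depth=32
  lookup 139.96.153.148: bits 10001011011000001001100110010100 walk d0:H4→d1:-→d2:-→d3:-→d4:-→d5:-→d6:-→d7:-→d8:-→d9:-→d10:-→d11:-→d12:-→d13:-→d14:-→d15:-→d16:-→d17:-→d18:H0→d19:-→d20:-→d21:-→d22:-→d23:-→d24:-→d25:-→d26:-→d27:-→d28:H0→d29:-→d30:-→d31:-→d32:H3 -> H3
  lookup 145.20.178.90: bits 100 walk d0:H4→d1:-→d2:-→d3:- -> H4
  + 16.25.59.21/32 (H1) depth=32
  del 16.0.0.0/4 (clear depth 4)
  lookup 107.25.22.96: bits 011010110001100100010110011000 walk d0:H4→d1:-→d2:-→d3:-→d4:-→d5:-→d6:-→d7:-→d8:-→d9:-→d10:-→d11:-→d12:-→d13:-→d14:-→d15:-→d16:-→d17:-→d18:-→d19:-→d20:H1→d21:-→d22:-→d23:-→d24:-→d25:-→d26:-→d27:-→d28:H3→d29:-→d30:- -> H3
  lookup 2.132.132.96: bits 000 walk d0:H4→d1:-→d2:-→d3:- -> H4
  del 107.25.22.99/32 (clear depth 32)
  + 107.0.0.0/8 (H2) depth=8
  del 107.0.0.0/8 (clear depth 8)
  del 139.96.128.0/18 (clear depth 18)
  + 0.0.0.0/0 (H4) depth=0
  + 107.25.16.0/20 (H3) depth=20
  + 107.25.22.99/32 (H3) depth=32
  + 107.25.0.0/19 (H2) depth=19
  lookup 16.25.48.7: bits 00010000000110010011 walk d0:H4→d1:-→d2:-→d3:-→d4:-→d5:-→d6:-→d7:-→d8:-→d9:-→d10:-→d11:-→d12:-→d13:-→d14:-→d15:-→d16:-→d17:-→d18:H2→d19:-→d20:H4 -> H4
  lookup 139.96.153.148: bits 10001011011000001001100110010100 walk d0:H4→d1:-→d2:-→d3:-→d4:-→d5:-→d6:-→d7:-→d8:-→d9:-→d10:-→d11:-→d12:-→d13:-→d14:-→d15:-→d16:-→d17:-→d18:-→d19:-→d20:-→d21:-→d22:-→d23:-→d24:-→d25:-→d26:-→d27:-→d28:H0→d29:-→d30:-→d31:-→d32:H3 -> H3
  + 107.16.0.0/12 (H3) depth=12
  + 107.25.0.0/16 (H3) depth=16
  + 107.16.0.0/12 (H2) depth=12
  lookup 107.25.22.99: bits 01101011000110010001011001100011 walk d0:H4→d1:-→d2:-→d3:-→d4:-→d5:-→d6:-→d7:-→d8:-→d9:-→d10:-→d11:-→d12:H2→d13:-→d14:-→d15:-→d16:H3→d17:-→d18:-→d19:H2→d20:H3→d21:-→d22:-→d23:-→d24:-→d25:-→d26:-→d27:-→d28:H3→d29:-→d30:-→d31:-→d32:H3 -> H3
  lookup 107.25.150.99: bits 0110101100011001 walk d0:H4→d1:-→d2:-→d3:-→d4:-→d5:-→d6:-→d7:-→d8:-→d9:-→d10:-→d11:-→d12:H2→d13:-→d14:-→d15:-→d16:H3 -> H3
  + 139.96.153.144/28 (H3) depth=28

== LOOKUPS ==
["H4","H2","H3","H3","H4","H3","H4","H4","H3","H3","H3"]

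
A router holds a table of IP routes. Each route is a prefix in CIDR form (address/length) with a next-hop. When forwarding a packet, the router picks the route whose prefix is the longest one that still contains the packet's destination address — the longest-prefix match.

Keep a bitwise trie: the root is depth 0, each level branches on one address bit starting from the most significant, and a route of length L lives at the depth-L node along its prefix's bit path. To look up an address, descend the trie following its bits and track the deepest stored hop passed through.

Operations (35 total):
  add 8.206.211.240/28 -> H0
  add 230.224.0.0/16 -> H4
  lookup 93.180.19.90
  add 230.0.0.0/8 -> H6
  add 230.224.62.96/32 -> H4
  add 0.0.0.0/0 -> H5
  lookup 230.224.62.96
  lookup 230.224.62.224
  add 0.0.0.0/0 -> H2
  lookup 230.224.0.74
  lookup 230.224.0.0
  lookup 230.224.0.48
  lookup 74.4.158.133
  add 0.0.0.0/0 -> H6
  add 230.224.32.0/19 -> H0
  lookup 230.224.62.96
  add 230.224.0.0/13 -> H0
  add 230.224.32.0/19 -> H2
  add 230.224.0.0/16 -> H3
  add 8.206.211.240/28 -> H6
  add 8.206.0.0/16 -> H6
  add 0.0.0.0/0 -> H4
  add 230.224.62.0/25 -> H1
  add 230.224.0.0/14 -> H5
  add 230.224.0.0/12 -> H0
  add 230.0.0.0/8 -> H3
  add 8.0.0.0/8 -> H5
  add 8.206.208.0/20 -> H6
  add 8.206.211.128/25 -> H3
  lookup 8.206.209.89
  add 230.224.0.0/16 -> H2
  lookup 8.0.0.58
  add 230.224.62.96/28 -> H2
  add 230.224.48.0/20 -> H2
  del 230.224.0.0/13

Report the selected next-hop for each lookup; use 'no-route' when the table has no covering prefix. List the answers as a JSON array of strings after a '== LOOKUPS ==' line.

Apply in order:
  + 8.206.211.240/28 (H0) depth=28
  + 230.224.0.0/16 (H4) depth=16
  Q 93.180.19.90: descend 0 ; hops seen [∅] ; pick no-route
  + 230.0.0.0/8 (H6) depth=8
  + 230.224.62.96/32 (H4) depth=32
  + 0.0.0.0/0 (H5) depth=0
  Q 230.224.62.96: descend 11100110111000000011111001100000 ; hops seen [H5,H6,H4,H4] ; pick H4
  Q 230.224.62.224: descend 111001101110000000111110 ; hops seen [H5,H6,H4] ; pick H4
  + 0.0.0.0/0 (H2) depth=0
  Q 230.224.0.74: descend 111001101110000000 ; hops seen [H2,H6,H4] ; pick H4
  Q 230.224.0.0: descend 111001101110000000 ; hops seen [H2,H6,H4] ; pick H4
  Q 230.224.0.48: descend 111001101110000000 ; hops seen [H2,H6,H4] ; pick H4
  Q 74.4.158.133: descend 0 ; hops seen [H2] ; pick H2
  + 0.0.0.0/0 (H6) depth=0
  + 230.224.32.0/19 (H0) depth=19
  Q 230.224.62.96: descend 11100110111000000011111001100000 ; hops seen [H6,H6,H4,H0,H4] ; pick H4
  + 230.224.0.0/13 (H0) depth=13
  + 230.224.32.0/19 (H2) depth=19
  + 230.224.0.0/16 (H3) depth=16
  + 8.206.211.240/28 (H6) depth=28
  + 8.206.0.0/16 (H6) depth=16
  + 0.0.0.0/0 (H4) depth=0
  + 230.224.62.0/25 (H1) depth=25
  + 230.224.0.0/14 (H5) depth=14
  + 230.224.0.0/12 (H0) depth=12
  + 230.0.0.0/8 (H3) depth=8
  + 8.0.0.0/8 (H5) depth=8
  + 8.206.208.0/20 (H6) depth=20
  + 8.206.211.128/25 (H3) depth=25
  Q 8.206.209.89: descend 0000100011001110110100 ; hops seen [H4,H5,H6,H6] ; pick H6
  + 230.224.0.0/16 (H2) depth=16
  Q 8.0.0.58: descend 00001000 ; hops seen [H4,H5] ; pick H5
  + 230.224.62.96/28 (H2) depth=28
  + 230.224.48.0/20 (H2) depth=20
  del 230.224.0.0/13 (clear depth 13)

== LOOKUPS ==
["no-route","H4","H4","H4","H4","H4","H2","H4","H6","H5"]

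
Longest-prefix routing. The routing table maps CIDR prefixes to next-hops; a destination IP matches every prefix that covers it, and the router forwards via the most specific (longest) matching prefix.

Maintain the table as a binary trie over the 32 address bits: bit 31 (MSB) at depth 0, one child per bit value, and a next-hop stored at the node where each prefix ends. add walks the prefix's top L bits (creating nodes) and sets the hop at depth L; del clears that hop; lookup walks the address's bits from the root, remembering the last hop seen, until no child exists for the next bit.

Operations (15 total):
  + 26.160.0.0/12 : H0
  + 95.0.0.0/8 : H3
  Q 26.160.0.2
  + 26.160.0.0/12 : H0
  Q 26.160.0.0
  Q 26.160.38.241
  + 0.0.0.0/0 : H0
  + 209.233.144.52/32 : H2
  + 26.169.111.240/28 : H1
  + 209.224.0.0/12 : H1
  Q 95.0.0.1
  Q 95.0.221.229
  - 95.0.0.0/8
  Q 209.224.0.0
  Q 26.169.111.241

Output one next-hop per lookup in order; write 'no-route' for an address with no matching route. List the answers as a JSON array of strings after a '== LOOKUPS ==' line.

Process each operation:
  + 26.160.0.0/12 (H0) depth=12
  + 95.0.0.0/8 (H3) depth=8
  ? 26.160.0.2  path d0:-→d1:-→d2:-→d3:-→d4:-→d5:-→d6:-→d7:-→d8:-→d9:-→d10:-→d11:-→d12:H0  best=H0
  + 26.160.0.0/12 (H0) depth=12
  ? 26.160.0.0  path d0:-→d1:-→d2:-→d3:-→d4:-→d5:-→d6:-→d7:-→d8:-→d9:-→d10:-→d11:-→d12:H0  best=H0
  ? 26.160.38.241  path d0:-→d1:-→d2:-→d3:-→d4:-→d5:-→d6:-→d7:-→d8:-→d9:-→d10:-→d11:-→d12:H0  best=H0
  + 0.0.0.0/0 (H0) depth=0
  + 209.233.144.52/32 (H2) depth=32
  + 26.169.111.240/28 (H1) depth=28
  + 209.224.0.0/12 (H1) depth=12
  ? 95.0.0.1  path d0:H0→d1:-→d2:-→d3:-→d4:-→d5:-→d6:-→d7:-→d8:H3  best=H3
  ? 95.0.221.229  path d0:H0→d1:-→d2:-→d3:-→d4:-→d5:-→d6:-→d7:-→d8:H3  best=H3
  del 95.0.0.0/8 (clear depth 8)
  ? 209.224.0.0  path d0:H0→d1:-→d2:-→d3:-→d4:-→d5:-→d6:-→d7:-→d8:-→d9:-→d10:-→d11:-→d12:H1  best=H1
  ? 26.169.111.241  path d0:H0→d1:-→d2:-→d3:-→d4:-→d5:-→d6:-→d7:-→d8:-→d9:-→d10:-→d11:-→d12:H0→d13:-→d14:-→d15:-→d16:-→d17:-→d18:-→d19:-→d20:-→d21:-→d22:-→d23:-→d24:-→d25:-→d26:-→d27:-→d28:H1  best=H1

== LOOKUPS ==
["H0","H0","H0","H3","H3","H1","H1"]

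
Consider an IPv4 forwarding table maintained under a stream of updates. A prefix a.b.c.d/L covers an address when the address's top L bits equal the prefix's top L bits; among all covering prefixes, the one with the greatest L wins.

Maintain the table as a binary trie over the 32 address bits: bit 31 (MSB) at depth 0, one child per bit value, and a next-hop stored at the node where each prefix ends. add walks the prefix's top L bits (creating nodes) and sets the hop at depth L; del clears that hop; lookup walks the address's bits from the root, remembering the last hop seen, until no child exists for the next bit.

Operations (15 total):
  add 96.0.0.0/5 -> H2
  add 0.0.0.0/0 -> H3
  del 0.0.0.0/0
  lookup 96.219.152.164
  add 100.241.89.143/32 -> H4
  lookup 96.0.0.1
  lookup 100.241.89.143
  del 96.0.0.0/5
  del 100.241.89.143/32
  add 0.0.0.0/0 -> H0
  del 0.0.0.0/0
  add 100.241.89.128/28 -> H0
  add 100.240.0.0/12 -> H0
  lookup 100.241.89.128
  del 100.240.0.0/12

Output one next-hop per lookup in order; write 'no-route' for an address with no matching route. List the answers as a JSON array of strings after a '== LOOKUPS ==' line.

Apply in order:
  add 96.0.0.0/5 -> H2 at depth 5
  add 0.0.0.0/0 -> H3 at depth 0
  del 0.0.0.0/0 (clear depth 0)
  Q 96.219.152.164: descend 01100 ; hops seen [H2] ; pick H2
  add 100.241.89.143/32 -> H4 at depth 32
  Q 96.0.0.1: descend 01100 ; hops seen [H2] ; pick H2
  Q 100.241.89.143: descend 01100100111100010101100110001111 ; hops seen [H2,H4] ; pick H4
  del 96.0.0.0/5 (clear depth 5)
  del 100.241.89.143/32 (clear depth 32)
  add 0.0.0.0/0 -> H0 at depth 0
  del 0.0.0.0/0 (clear depth 0)
  add 100.241.89.128/28 -> H0 at depth 28
  add 100.240.0.0/12 -> H0 at depth 12
  Q 100.241.89.128: descend 0110010011110001010110011000 ; hops seen [H0,H0] ; pick H0
  del 100.240.0.0/12 (clear depth 12)

== LOOKUPS ==
["H2","H2","H4","H0"]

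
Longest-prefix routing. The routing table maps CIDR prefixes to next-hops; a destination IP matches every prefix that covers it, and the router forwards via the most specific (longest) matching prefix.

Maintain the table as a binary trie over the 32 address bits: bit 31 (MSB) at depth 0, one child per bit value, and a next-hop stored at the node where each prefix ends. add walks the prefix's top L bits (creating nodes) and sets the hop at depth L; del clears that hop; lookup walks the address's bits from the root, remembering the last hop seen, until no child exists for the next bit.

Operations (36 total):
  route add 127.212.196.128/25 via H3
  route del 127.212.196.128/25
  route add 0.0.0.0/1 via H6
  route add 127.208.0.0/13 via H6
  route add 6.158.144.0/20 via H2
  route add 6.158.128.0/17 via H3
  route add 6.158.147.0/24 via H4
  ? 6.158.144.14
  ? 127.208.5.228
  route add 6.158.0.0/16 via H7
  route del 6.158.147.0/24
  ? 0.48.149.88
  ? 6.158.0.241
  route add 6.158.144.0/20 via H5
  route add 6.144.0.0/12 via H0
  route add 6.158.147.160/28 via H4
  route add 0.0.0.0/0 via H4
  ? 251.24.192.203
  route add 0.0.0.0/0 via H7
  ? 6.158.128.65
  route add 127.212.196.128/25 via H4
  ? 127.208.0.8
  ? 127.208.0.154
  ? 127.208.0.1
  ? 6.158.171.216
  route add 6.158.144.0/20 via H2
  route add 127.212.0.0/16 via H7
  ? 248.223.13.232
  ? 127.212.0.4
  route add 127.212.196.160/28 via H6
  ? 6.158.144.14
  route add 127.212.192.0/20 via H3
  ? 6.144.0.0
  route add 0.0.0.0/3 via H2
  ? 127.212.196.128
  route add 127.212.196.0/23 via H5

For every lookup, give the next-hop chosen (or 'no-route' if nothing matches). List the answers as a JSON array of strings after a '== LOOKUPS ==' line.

Trace:
  + 127.212.196.128/25 (H3) depth=25
  del 127.212.196.128/25 (clear depth 25)
  + 0.0.0.0/1 (H6) depth=1
  + 127.208.0.0/13 (H6) depth=13
  + 6.158.144.0/20 (H2) depth=20
  + 6.158.128.0/17 (H3) depth=17
  + 6.158.147.0/24 (H4) depth=24
  lookup 6.158.144.14: bits 0000011010011110100100 walk d0:-→d1:H6→d2:-→d3:-→d4:-→d5:-→d6:-→d7:-→d8:-→d9:-→d10:-→d11:-→d12:-→d13:-→d14:-→d15:-→d16:-→d17:H3→d18:-→d19:-→d20:H2→d21:-→d22:- -> H2
  lookup 127.208.5.228: bits 0111111111010 walk d0:-→d1:H6→d2:-→d3:-→d4:-→d5:-→d6:-→d7:-→d8:-→d9:-→d10:-→d11:-→d12:-→d13:H6 -> H6
  + 6.158.0.0/16 (H7) depth=16
  del 6.158.147.0/24 (clear depth 24)
  lookup 0.48.149.88: bits 00000 walk d0:-→d1:H6→d2:-→d3:-→d4:-→d5:- -> H6
  lookup 6.158.0.241: bits 0000011010011110 walk d0:-→d1:H6→d2:-→d3:-→d4:-→d5:-→d6:-→d7:-→d8:-→d9:-→d10:-→d11:-→d12:-→d13:-→d14:-→d15:-→d16:H7 -> H7
  + 6.158.144.0/20 (H5) depth=20
  + 6.144.0.0/12 (H0) depth=12
  + 6.158.147.160/28 (H4) depth=28
  + 0.0.0.0/0 (H4) depth=0
  lookup 251.24.192.203: bits ε walk d0:H4 -> H4
  + 0.0.0.0/0 (H7) depth=0
  lookup 6.158.128.65: bits 0000011010011110100 walk d0:H7→d1:H6→d2:-→d3:-→d4:-→d5:-→d6:-→d7:-→d8:-→d9:-→d10:-→d11:-→d12:H0→d13:-→d14:-→d15:-→d16:H7→d17:H3→d18:-→d19:- -> H3
  + 127.212.196.128/25 (H4) depth=25
  lookup 127.208.0.8: bits 0111111111010 walk d0:H7→d1:H6→d2:-→d3:-→d4:-→d5:-→d6:-→d7:-→d8:-→d9:-→d10:-→d11:-→d12:-→d13:H6 -> H6
  lookup 127.208.0.154: bits 0111111111010 walk d0:H7→d1:H6→d2:-→d3:-→d4:-→d5:-→d6:-→d7:-→d8:-→d9:-→d10:-→d11:-→d12:-→d13:H6 -> H6
  lookup 127.208.0.1: bits 0111111111010 walk d0:H7→d1:H6→d2:-→d3:-→d4:-→d5:-→d6:-→d7:-→d8:-→d9:-→d10:-→d11:-→d12:-→d13:H6 -> H6
  lookup 6.158.171.216: bits 000001101001111010 walk d0:H7→d1:H6→d2:-→d3:-→d4:-→d5:-→d6:-→d7:-→d8:-→d9:-→d10:-→d11:-→d12:H0→d13:-→d14:-→d15:-→d16:H7→d17:H3→d18:- -> H3
  + 6.158.144.0/20 (H2) depth=20
  + 127.212.0.0/16 (H7) depth=16
  lookup 248.223.13.232: bits ε walk d0:H7 -> H7
  lookup 127.212.0.4: bits 0111111111010100 walk d0:H7→d1:H6→d2:-→d3:-→d4:-→d5:-→d6:-→d7:-→d8:-→d9:-→d10:-→d11:-→d12:-→d13:H6→d14:-→d15:-→d16:H7 -> H7
  + 127.212.196.160/28 (H6) depth=28
  lookup 6.158.144.14: bits 0000011010011110100100 walk d0:H7→d1:H6→d2:-→d3:-→d4:-→d5:-→d6:-→d7:-→d8:-→d9:-→d10:-→d11:-→d12:H0→d13:-→d14:-→d15:-→d16:H7→d17:H3→d18:-→d19:-→d20:H2→d21:-→d22:- -> H2
  + 127.212.192.0/20 (H3) depth=20
  lookup 6.144.0.0: bits 000001101001 walk d0:H7→d1:H6→d2:-→d3:-→d4:-→d5:-→d6:-→d7:-→d8:-→d9:-→d10:-→d11:-→d12:H0 -> H0
  + 0.0.0.0/3 (H2) depth=3
  lookup 127.212.196.128: bits 01111111110101001100010010 walk d0:H7→d1:H6→d2:-→d3:-→d4:-→d5:-→d6:-→d7:-→d8:-→d9:-→d10:-→d11:-→d12:-→d13:H6→d14:-→d15:-→d16:H7→d17:-→d18:-→d19:-→d20:H3→d21:-→d22:-→d23:-→d24:-→d25:H4→d26:- -> H4
  + 127.212.196.0/23 (H5) depth=23

== LOOKUPS ==
["H2","H6","H6","H7","H4","H3","H6","H6","H6","H3","H7","H7","H2","H0","H4"]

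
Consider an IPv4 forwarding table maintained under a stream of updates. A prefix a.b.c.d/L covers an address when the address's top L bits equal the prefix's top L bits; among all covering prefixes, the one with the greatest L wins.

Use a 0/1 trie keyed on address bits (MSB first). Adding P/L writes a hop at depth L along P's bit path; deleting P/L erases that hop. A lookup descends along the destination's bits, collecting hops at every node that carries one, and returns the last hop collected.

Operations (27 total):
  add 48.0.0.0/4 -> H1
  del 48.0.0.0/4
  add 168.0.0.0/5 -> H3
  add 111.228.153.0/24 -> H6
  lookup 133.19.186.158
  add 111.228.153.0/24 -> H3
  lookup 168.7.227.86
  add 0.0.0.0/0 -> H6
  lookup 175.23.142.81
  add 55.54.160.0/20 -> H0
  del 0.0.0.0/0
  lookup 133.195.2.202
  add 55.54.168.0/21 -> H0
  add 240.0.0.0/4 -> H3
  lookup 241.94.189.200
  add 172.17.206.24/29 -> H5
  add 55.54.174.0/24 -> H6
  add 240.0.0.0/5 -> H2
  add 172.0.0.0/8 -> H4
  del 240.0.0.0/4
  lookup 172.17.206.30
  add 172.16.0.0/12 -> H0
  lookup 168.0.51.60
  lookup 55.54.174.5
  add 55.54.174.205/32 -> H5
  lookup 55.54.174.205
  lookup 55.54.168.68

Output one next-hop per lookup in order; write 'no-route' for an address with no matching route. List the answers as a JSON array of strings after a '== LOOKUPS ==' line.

Trace:
  add 48.0.0.0/4 -> H1 at depth 4
  del 48.0.0.0/4 (clear depth 4)
  add 168.0.0.0/5 -> H3 at depth 5
  add 111.228.153.0/24 -> H6 at depth 24
  lookup 133.19.186.158: bits 10 walk d0:-→d1:-→d2:- -> no-route
  add 111.228.153.0/24 -> H3 at depth 24
  lookup 168.7.227.86: bits 10101 walk d0:-→d1:-→d2:-→d3:-→d4:-→d5:H3 -> H3
  add 0.0.0.0/0 -> H6 at depth 0
  lookup 175.23.142.81: bits 10101 walk d0:H6→d1:-→d2:-→d3:-→d4:-→d5:H3 -> H3
  add 55.54.160.0/20 -> H0 at depth 20
  del 0.0.0.0/0 (clear depth 0)
  lookup 133.195.2.202: bits 10 walk d0:-→d1:-→d2:- -> no-route
  add 55.54.168.0/21 -> H0 at depth 21
  add 240.0.0.0/4 -> H3 at depth 4
  lookup 241.94.189.200: bits 1111 walk d0:-→d1:-→d2:-→d3:-→d4:H3 -> H3
  add 172.17.206.24/29 -> H5 at depth 29
  add 55.54.174.0/24 -> H6 at depth 24
  add 240.0.0.0/5 -> H2 at depth 5
  add 172.0.0.0/8 -> H4 at depth 8
  del 240.0.0.0/4 (clear depth 4)
  lookup 172.17.206.30: bits 10101100000100011100111000011 walk d0:-→d1:-→d2:-→d3:-→d4:-→d5:H3→d6:-→d7:-→d8:H4→d9:-→d10:-→d11:-→d12:-→d13:-→d14:-→d15:-→d16:-→d17:-→d18:-→d19:-→d20:-→d21:-→d22:-→d23:-→d24:-→d25:-→d26:-→d27:-→d28:-→d29:H5 -> H5
  add 172.16.0.0/12 -> H0 at depth 12
  lookup 168.0.51.60: bits 10101 walk d0:-→d1:-→d2:-→d3:-→d4:-→d5:H3 -> H3
  lookup 55.54.174.5: bits 001101110011011010101110 walk d0:-→d1:-→d2:-→d3:-→d4:-→d5:-→d6:-→d7:-→d8:-→d9:-→d10:-→d11:-→d12:-→d13:-→d14:-→d15:-→d16:-→d17:-→d18:-→d19:-→d20:H0→d21:H0→d22:-→d23:-→d24:H6 -> H6
  add 55.54.174.205/32 -> H5 at depth 32
  lookup 55.54.174.205: bits 00110111001101101010111011001101 walk d0:-→d1:-→d2:-→d3:-→d4:-→d5:-→d6:-→d7:-→d8:-→d9:-→d10:-→d11:-→d12:-→d13:-→d14:-→d15:-→d16:-→d17:-→d18:-→d19:-→d20:H0→d21:H0→d22:-→d23:-→d24:H6→d25:-→d26:-→d27:-→d28:-→d29:-→d30:-→d31:-→d32:H5 -> H5
  lookup 55.54.168.68: bits 001101110011011010101 walk d0:-→d1:-→d2:-→d3:-→d4:-→d5:-→d6:-→d7:-→d8:-→d9:-→d10:-→d11:-→d12:-→d13:-→d14:-→d15:-→d16:-→d17:-→d18:-→d19:-→d20:H0→d21:H0 -> H0

== LOOKUPS ==
["no-route","H3","H3","no-route","H3","H5","H3","H6","H5","H0"]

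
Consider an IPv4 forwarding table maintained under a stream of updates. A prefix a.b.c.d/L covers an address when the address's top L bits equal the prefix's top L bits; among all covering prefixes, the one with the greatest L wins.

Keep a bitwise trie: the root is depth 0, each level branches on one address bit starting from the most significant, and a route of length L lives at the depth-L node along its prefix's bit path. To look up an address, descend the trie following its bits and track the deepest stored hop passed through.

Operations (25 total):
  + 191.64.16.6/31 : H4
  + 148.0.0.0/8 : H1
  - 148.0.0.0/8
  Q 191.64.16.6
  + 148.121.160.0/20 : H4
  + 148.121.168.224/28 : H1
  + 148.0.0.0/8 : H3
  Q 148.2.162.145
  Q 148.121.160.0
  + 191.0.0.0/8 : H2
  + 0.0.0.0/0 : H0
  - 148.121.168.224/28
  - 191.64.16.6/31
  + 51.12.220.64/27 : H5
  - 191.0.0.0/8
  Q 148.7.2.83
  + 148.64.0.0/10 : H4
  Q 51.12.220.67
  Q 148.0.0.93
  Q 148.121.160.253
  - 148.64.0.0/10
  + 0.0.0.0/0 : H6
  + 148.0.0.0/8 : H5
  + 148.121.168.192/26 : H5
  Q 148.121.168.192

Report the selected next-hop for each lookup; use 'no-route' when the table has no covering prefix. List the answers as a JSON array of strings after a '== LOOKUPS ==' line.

Apply in order:
  add 191.64.16.6/31 -> H4 at depth 31
  add 148.0.0.0/8 -> H1 at depth 8
  - 148.0.0.0/8 clear@8
  ? 191.64.16.6  path d0:-→d1:-→d2:-→d3:-→d4:-→d5:-→d6:-→d7:-→d8:-→d9:-→d10:-→d11:-→d12:-→d13:-→d14:-→d15:-→d16:-→d17:-→d18:-→d19:-→d20:-→d21:-→d22:-→d23:-→d24:-→d25:-→d26:-→d27:-→d28:-→d29:-→d30:-→d31:H4  best=H4
  add 148.121.160.0/20 -> H4 at depth 20
  add 148.121.168.224/28 -> H1 at depth 28
  add 148.0.0.0/8 -> H3 at depth 8
  ? 148.2.162.145  path d0:-→d1:-→d2:-→d3:-→d4:-→d5:-→d6:-→d7:-→d8:H3→d9:-  best=H3
  ? 148.121.160.0  path d0:-→d1:-→d2:-→d3:-→d4:-→d5:-→d6:-→d7:-→d8:H3→d9:-→d10:-→d11:-→d12:-→d13:-→d14:-→d15:-→d16:-→d17:-→d18:-→d19:-→d20:H4  best=H4
  add 191.0.0.0/8 -> H2 at depth 8
  add 0.0.0.0/0 -> H0 at depth 0
  - 148.121.168.224/28 clear@28
  - 191.64.16.6/31 clear@31
  add 51.12.220.64/27 -> H5 at depth 27
  - 191.0.0.0/8 clear@8
  ? 148.7.2.83  path d0:H0→d1:-→d2:-→d3:-→d4:-→d5:-→d6:-→d7:-→d8:H3→d9:-  best=H3
  add 148.64.0.0/10 -> H4 at depth 10
  ? 51.12.220.67  path d0:H0→d1:-→d2:-→d3:-→d4:-→d5:-→d6:-→d7:-→d8:-→d9:-→d10:-→d11:-→d12:-→d13:-→d14:-→d15:-→d16:-→d17:-→d18:-→d19:-→d20:-→d21:-→d22:-→d23:-→d24:-→d25:-→d26:-→d27:H5  best=H5
  ? 148.0.0.93  path d0:H0→d1:-→d2:-→d3:-→d4:-→d5:-→d6:-→d7:-→d8:H3→d9:-  best=H3
  ? 148.121.160.253  path d0:H0→d1:-→d2:-→d3:-→d4:-→d5:-→d6:-→d7:-→d8:H3→d9:-→d10:H4→d11:-→d12:-→d13:-→d14:-→d15:-→d16:-→d17:-→d18:-→d19:-→d20:H4  best=H4
  - 148.64.0.0/10 clear@10
  add 0.0.0.0/0 -> H6 at depth 0
  add 148.0.0.0/8 -> H5 at depth 8
  add 148.121.168.192/26 -> H5 at depth 26
  ? 148.121.168.192  path d0:H6→d1:-→d2:-→d3:-→d4:-→d5:-→d6:-→d7:-→d8:H5→d9:-→d10:-→d11:-→d12:-→d13:-→d14:-→d15:-→d16:-→d17:-→d18:-→d19:-→d20:H4→d21:-→d22:-→d23:-→d24:-→d25:-→d26:H5  best=H5

== LOOKUPS ==
["H4","H3","H4","H3","H5","H3","H4","H5"]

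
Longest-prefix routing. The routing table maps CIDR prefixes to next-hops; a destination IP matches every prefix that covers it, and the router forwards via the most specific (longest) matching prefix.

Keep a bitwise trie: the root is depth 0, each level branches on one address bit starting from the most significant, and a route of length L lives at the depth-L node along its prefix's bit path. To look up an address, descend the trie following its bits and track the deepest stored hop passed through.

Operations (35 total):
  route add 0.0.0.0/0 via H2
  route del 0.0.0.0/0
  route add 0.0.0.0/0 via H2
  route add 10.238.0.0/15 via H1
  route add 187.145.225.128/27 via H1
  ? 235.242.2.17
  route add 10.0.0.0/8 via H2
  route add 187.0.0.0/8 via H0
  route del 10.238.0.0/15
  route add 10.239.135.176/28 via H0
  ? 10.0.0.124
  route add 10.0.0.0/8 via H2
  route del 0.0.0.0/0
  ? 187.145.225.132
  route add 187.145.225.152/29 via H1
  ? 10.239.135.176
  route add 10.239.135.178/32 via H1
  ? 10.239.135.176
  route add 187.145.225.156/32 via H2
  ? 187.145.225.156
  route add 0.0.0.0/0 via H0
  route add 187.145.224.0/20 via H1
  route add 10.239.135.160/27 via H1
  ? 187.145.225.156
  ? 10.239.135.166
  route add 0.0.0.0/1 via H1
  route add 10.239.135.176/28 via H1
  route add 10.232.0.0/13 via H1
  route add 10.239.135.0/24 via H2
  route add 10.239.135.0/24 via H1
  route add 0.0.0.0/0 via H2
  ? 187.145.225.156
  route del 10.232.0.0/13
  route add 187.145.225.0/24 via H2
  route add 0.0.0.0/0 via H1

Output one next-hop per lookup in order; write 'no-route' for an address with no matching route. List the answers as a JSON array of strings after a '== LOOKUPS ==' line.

Trace:
  + 0.0.0.0/0 (H2) depth=0
  del 0.0.0.0/0 (clear depth 0)
  + 0.0.0.0/0 (H2) depth=0
  + 10.238.0.0/15 (H1) depth=15
  + 187.145.225.128/27 (H1) depth=27
  ? 235.242.2.17  path d0:H2→d1:-  best=H2
  + 10.0.0.0/8 (H2) depth=8
  + 187.0.0.0/8 (H0) depth=8
  del 10.238.0.0/15 (clear depth 15)
  + 10.239.135.176/28 (H0) depth=28
  ? 10.0.0.124  path d0:H2→d1:-→d2:-→d3:-→d4:-→d5:-→d6:-→d7:-→d8:H2  best=H2
  + 10.0.0.0/8 (H2) depth=8
  del 0.0.0.0/0 (clear depth 0)
  ? 187.145.225.132  path d0:-→d1:-→d2:-→d3:-→d4:-→d5:-→d6:-→d7:-→d8:H0→d9:-→d10:-→d11:-→d12:-→d13:-→d14:-→d15:-→d16:-→d17:-→d18:-→d19:-→d20:-→d21:-→d22:-→d23:-→d24:-→d25:-→d26:-→d27:H1  best=H1
  + 187.145.225.152/29 (H1) depth=29
  ? 10.239.135.176  path d0:-→d1:-→d2:-→d3:-→d4:-→d5:-→d6:-→d7:-→d8:H2→d9:-→d10:-→d11:-→d12:-→d13:-→d14:-→d15:-→d16:-→d17:-→d18:-→d19:-→d20:-→d21:-→d22:-→d23:-→d24:-→d25:-→d26:-→d27:-→d28:H0  best=H0
  + 10.239.135.178/32 (H1) depth=32
  ? 10.239.135.176  path d0:-→d1:-→d2:-→d3:-→d4:-→d5:-→d6:-→d7:-→d8:H2→d9:-→d10:-→d11:-→d12:-→d13:-→d14:-→d15:-→d16:-→d17:-→d18:-→d19:-→d20:-→d21:-→d22:-→d23:-→d24:-→d25:-→d26:-→d27:-→d28:H0→d29:-→d30:-  best=H0
  + 187.145.225.156/32 (H2) depth=32
  ? 187.145.225.156  path d0:-→d1:-→d2:-→d3:-→d4:-→d5:-→d6:-→d7:-→d8:H0→d9:-→d10:-→d11:-→d12:-→d13:-→d14:-→d15:-→d16:-→d17:-→d18:-→d19:-→d20:-→d21:-→d22:-→d23:-→d24:-→d25:-→d26:-→d27:H1→d28:-→d29:H1→d30:-→d31:-→d32:H2  best=H2
  + 0.0.0.0/0 (H0) depth=0
  + 187.145.224.0/20 (H1) depth=20
  + 10.239.135.160/27 (H1) depth=27
  ? 187.145.225.156  path d0:H0→d1:-→d2:-→d3:-→d4:-→d5:-→d6:-→d7:-→d8:H0→d9:-→d10:-→d11:-→d12:-→d13:-→d14:-→d15:-→d16:-→d17:-→d18:-→d19:-→d20:H1→d21:-→d22:-→d23:-→d24:-→d25:-→d26:-→d27:H1→d28:-→d29:H1→d30:-→d31:-→d32:H2  best=H2
  ? 10.239.135.166  path d0:H0→d1:-→d2:-→d3:-→d4:-→d5:-→d6:-→d7:-→d8:H2→d9:-→d10:-→d11:-→d12:-→d13:-→d14:-→d15:-→d16:-→d17:-→d18:-→d19:-→d20:-→d21:-→d22:-→d23:-→d24:-→d25:-→d26:-→d27:H1  best=H1
  + 0.0.0.0/1 (H1) depth=1
  + 10.239.135.176/28 (H1) depth=28
  + 10.232.0.0/13 (H1) depth=13
  + 10.239.135.0/24 (H2) depth=24
  + 10.239.135.0/24 (H1) depth=24
  + 0.0.0.0/0 (H2) depth=0
  ? 187.145.225.156  path d0:H2→d1:-→d2:-→d3:-→d4:-→d5:-→d6:-→d7:-→d8:H0→d9:-→d10:-→d11:-→d12:-→d13:-→d14:-→d15:-→d16:-→d17:-→d18:-→d19:-→d20:H1→d21:-→d22:-→d23:-→d24:-→d25:-→d26:-→d27:H1→d28:-→d29:H1→d30:-→d31:-→d32:H2  best=H2
  del 10.232.0.0/13 (clear depth 13)
  + 187.145.225.0/24 (H2) depth=24
  + 0.0.0.0/0 (H1) depth=0

== LOOKUPS ==
["H2","H2","H1","H0","H0","H2","H2","H1","H2"]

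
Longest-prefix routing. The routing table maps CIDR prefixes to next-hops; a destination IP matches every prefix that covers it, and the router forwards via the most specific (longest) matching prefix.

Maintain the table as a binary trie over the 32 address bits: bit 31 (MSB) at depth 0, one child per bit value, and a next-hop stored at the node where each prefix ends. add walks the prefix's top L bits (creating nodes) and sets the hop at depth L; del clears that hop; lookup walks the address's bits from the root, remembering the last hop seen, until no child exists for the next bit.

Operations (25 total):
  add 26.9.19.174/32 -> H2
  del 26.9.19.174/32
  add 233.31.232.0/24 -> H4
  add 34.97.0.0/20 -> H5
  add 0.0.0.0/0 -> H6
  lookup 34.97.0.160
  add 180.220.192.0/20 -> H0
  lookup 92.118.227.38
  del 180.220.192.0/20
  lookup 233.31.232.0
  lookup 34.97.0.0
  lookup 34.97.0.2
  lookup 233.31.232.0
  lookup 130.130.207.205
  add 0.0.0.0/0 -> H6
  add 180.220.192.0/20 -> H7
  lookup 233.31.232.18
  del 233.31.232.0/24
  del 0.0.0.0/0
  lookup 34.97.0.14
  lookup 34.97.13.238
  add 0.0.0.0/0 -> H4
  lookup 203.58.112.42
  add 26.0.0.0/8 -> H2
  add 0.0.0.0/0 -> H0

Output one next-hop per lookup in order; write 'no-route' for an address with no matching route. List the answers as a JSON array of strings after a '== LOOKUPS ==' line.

Process each operation:
  + 26.9.19.174/32 (H2) depth=32
  del 26.9.19.174/32 (clear depth 32)
  + 233.31.232.0/24 (H4) depth=24
  + 34.97.0.0/20 (H5) depth=20
  + 0.0.0.0/0 (H6) depth=0
  ? 34.97.0.160  path d0:H6→d1:-→d2:-→d3:-→d4:-→d5:-→d6:-→d7:-→d8:-→d9:-→d10:-→d11:-→d12:-→d13:-→d14:-→d15:-→d16:-→d17:-→d18:-→d19:-→d20:H5  best=H5
  + 180.220.192.0/20 (H0) depth=20
  ? 92.118.227.38  path d0:H6→d1:-  best=H6
  del 180.220.192.0/20 (clear depth 20)
  ? 233.31.232.0  path d0:H6→d1:-→d2:-→d3:-→d4:-→d5:-→d6:-→d7:-→d8:-→d9:-→d10:-→d11:-→d12:-→d13:-→d14:-→d15:-→d16:-→d17:-→d18:-→d19:-→d20:-→d21:-→d22:-→d23:-→d24:H4  best=H4
  ? 34.97.0.0  path d0:H6→d1:-→d2:-→d3:-→d4:-→d5:-→d6:-→d7:-→d8:-→d9:-→d10:-→d11:-→d12:-→d13:-→d14:-→d15:-→d16:-→d17:-→d18:-→d19:-→d20:H5  best=H5
  ? 34.97.0.2  path d0:H6→d1:-→d2:-→d3:-→d4:-→d5:-→d6:-→d7:-→d8:-→d9:-→d10:-→d11:-→d12:-→d13:-→d14:-→d15:-→d16:-→d17:-→d18:-→d19:-→d20:H5  best=H5
  ? 233.31.232.0  path d0:H6→d1:-→d2:-→d3:-→d4:-→d5:-→d6:-→d7:-→d8:-→d9:-→d10:-→d11:-→d12:-→d13:-→d14:-→d15:-→d16:-→d17:-→d18:-→d19:-→d20:-→d21:-→d22:-→d23:-→d24:H4  best=H4
  ? 130.130.207.205  path d0:H6→d1:-→d2:-  best=H6
  + 0.0.0.0/0 (H6) depth=0
  + 180.220.192.0/20 (H7) depth=20
  ? 233.31.232.18  path d0:H6→d1:-→d2:-→d3:-→d4:-→d5:-→d6:-→d7:-→d8:-→d9:-→d10:-→d11:-→d12:-→d13:-→d14:-→d15:-→d16:-→d17:-→d18:-→d19:-→d20:-→d21:-→d22:-→d23:-→d24:H4  best=H4
  del 233.31.232.0/24 (clear depth 24)
  del 0.0.0.0/0 (clear depth 0)
  ? 34.97.0.14  path d0:-→d1:-→d2:-→d3:-→d4:-→d5:-→d6:-→d7:-→d8:-→d9:-→d10:-→d11:-→d12:-→d13:-→d14:-→d15:-→d16:-→d17:-→d18:-→d19:-→d20:H5  best=H5
  ? 34.97.13.238  path d0:-→d1:-→d2:-→d3:-→d4:-→d5:-→d6:-→d7:-→d8:-→d9:-→d10:-→d11:-→d12:-→d13:-→d14:-→d15:-→d16:-→d17:-→d18:-→d19:-→d20:H5  best=H5
  + 0.0.0.0/0 (H4) depth=0
  ? 203.58.112.42  path d0:H4→d1:-→d2:-  best=H4
  + 26.0.0.0/8 (H2) depth=8
  + 0.0.0.0/0 (H0) depth=0

== LOOKUPS ==
["H5","H6","H4","H5","H5","H4","H6","H4","H5","H5","H4"]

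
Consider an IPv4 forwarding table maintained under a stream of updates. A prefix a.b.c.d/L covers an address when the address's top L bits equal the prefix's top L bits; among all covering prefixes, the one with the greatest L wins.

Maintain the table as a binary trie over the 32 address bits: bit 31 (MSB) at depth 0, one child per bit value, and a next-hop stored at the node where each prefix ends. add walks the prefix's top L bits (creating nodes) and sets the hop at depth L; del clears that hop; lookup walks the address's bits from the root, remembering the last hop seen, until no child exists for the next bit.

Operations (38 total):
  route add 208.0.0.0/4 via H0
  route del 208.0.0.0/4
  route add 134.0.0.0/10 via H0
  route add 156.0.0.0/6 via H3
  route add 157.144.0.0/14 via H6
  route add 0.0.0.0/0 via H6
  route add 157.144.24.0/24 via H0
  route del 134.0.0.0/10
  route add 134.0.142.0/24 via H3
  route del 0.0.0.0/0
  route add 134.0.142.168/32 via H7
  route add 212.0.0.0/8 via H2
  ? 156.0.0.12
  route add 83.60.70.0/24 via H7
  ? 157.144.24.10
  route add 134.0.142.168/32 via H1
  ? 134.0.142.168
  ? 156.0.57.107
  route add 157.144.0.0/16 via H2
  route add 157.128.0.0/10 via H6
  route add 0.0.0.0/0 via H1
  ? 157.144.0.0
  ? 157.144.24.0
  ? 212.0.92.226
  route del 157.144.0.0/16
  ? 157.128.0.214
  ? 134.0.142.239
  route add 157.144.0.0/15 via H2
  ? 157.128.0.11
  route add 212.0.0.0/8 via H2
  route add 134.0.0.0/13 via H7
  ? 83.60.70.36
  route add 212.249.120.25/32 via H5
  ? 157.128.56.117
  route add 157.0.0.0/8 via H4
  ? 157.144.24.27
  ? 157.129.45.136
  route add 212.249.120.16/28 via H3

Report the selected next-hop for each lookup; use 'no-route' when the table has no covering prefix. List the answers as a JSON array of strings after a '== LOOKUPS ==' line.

Trace:
  add 208.0.0.0/4 -> H0 at depth 4
  del 208.0.0.0/4 (clear depth 4)
  add 134.0.0.0/10 -> H0 at depth 10
  add 156.0.0.0/6 -> H3 at depth 6
  add 157.144.0.0/14 -> H6 at depth 14
  add 0.0.0.0/0 -> H6 at depth 0
  add 157.144.24.0/24 -> H0 at depth 24
  del 134.0.0.0/10 (clear depth 10)
  add 134.0.142.0/24 -> H3 at depth 24
  del 0.0.0.0/0 (clear depth 0)
  add 134.0.142.168/32 -> H7 at depth 32
  add 212.0.0.0/8 -> H2 at depth 8
  lookup 156.0.0.12: bits 1001110 walk d0:-→d1:-→d2:-→d3:-→d4:-→d5:-→d6:H3→d7:- -> H3
  add 83.60.70.0/24 -> H7 at depth 24
  lookup 157.144.24.10: bits 100111011001000000011000 walk d0:-→d1:-→d2:-→d3:-→d4:-→d5:-→d6:H3→d7:-→d8:-→d9:-→d10:-→d11:-→d12:-→d13:-→d14:H6→d15:-→d16:-→d17:-→d18:-→d19:-→d20:-→d21:-→d22:-→d23:-→d24:H0 -> H0
  add 134.0.142.168/32 -> H1 at depth 32
  lookup 134.0.142.168: bits 10000110000000001000111010101000 walk d0:-→d1:-→d2:-→d3:-→d4:-→d5:-→d6:-→d7:-→d8:-→d9:-→d10:-→d11:-→d12:-→d13:-→d14:-→d15:-→d16:-→d17:-→d18:-→d19:-→d20:-→d21:-→d22:-→d23:-→d24:H3→d25:-→d26:-→d27:-→d28:-→d29:-→d30:-→d31:-→d32:H1 -> H1
  lookup 156.0.57.107: bits 1001110 walk d0:-→d1:-→d2:-→d3:-→d4:-→d5:-→d6:H3→d7:- -> H3
  add 157.144.0.0/16 -> H2 at depth 16
  add 157.128.0.0/10 -> H6 at depth 10
  add 0.0.0.0/0 -> H1 at depth 0
  lookup 157.144.0.0: bits 1001110110010000000 walk d0:H1→d1:-→d2:-→d3:-→d4:-→d5:-→d6:H3→d7:-→d8:-→d9:-→d10:H6→d11:-→d12:-→d13:-→d14:H6→d15:-→d16:H2→d17:-→d18:-→d19:- -> H2
  lookup 157.144.24.0: bits 100111011001000000011000 walk d0:H1→d1:-→d2:-→d3:-→d4:-→d5:-→d6:H3→d7:-→d8:-→d9:-→d10:H6→d11:-→d12:-→d13:-→d14:H6→d15:-→d16:H2→d17:-→d18:-→d19:-→d20:-→d21:-→d22:-→d23:-→d24:H0 -> H0
  lookup 212.0.92.226: bits 11010100 walk d0:H1→d1:-→d2:-→d3:-→d4:-→d5:-→d6:-→d7:-→d8:H2 -> H2
  del 157.144.0.0/16 (clear depth 16)
  lookup 157.128.0.214: bits 10011101100 walk d0:H1→d1:-→d2:-→d3:-→d4:-→d5:-→d6:H3→d7:-→d8:-→d9:-→d10:H6→d11:- -> H6
  lookup 134.0.142.239: bits 1000011000000000100011101 walk d0:H1→d1:-→d2:-→d3:-→d4:-→d5:-→d6:-→d7:-→d8:-→d9:-→d10:-→d11:-→d12:-→d13:-→d14:-→d15:-→d16:-→d17:-→d18:-→d19:-→d20:-→d21:-→d22:-→d23:-→d24:H3→d25:- -> H3
  add 157.144.0.0/15 -> H2 at depth 15
  lookup 157.128.0.11: bits 10011101100 walk d0:H1→d1:-→d2:-→d3:-→d4:-→d5:-→d6:H3→d7:-→d8:-→d9:-→d10:H6→d11:- -> H6
  add 212.0.0.0/8 -> H2 at depth 8
  add 134.0.0.0/13 -> H7 at depth 13
  lookup 83.60.70.36: bits 010100110011110001000110 walk d0:H1→d1:-→d2:-→d3:-→d4:-→d5:-→d6:-→d7:-→d8:-→d9:-→d10:-→d11:-→d12:-→d13:-→d14:-→d15:-→d16:-→d17:-→d18:-→d19:-→d20:-→d21:-→d22:-→d23:-→d24:H7 -> H7
  add 212.249.120.25/32 -> H5 at depth 32
  lookup 157.128.56.117: bits 10011101100 walk d0:H1→d1:-→d2:-→d3:-→d4:-→d5:-→d6:H3→d7:-→d8:-→d9:-→d10:H6→d11:- -> H6
  add 157.0.0.0/8 -> H4 at depth 8
  lookup 157.144.24.27: bits 100111011001000000011000 walk d0:H1→d1:-→d2:-→d3:-→d4:-→d5:-→d6:H3→d7:-→d8:H4→d9:-→d10:H6→d11:-→d12:-→d13:-→d14:H6→d15:H2→d16:-→d17:-→d18:-→d19:-→d20:-→d21:-→d22:-→d23:-→d24:H0 -> H0
  lookup 157.129.45.136: bits 10011101100 walk d0:H1→d1:-→d2:-→d3:-→d4:-→d5:-→d6:H3→d7:-→d8:H4→d9:-→d10:H6→d11:- -> H6
  add 212.249.120.16/28 -> H3 at depth 28

== LOOKUPS ==
["H3","H0","H1","H3","H2","H0","H2","H6","H3","H6","H7","H6","H0","H6"]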